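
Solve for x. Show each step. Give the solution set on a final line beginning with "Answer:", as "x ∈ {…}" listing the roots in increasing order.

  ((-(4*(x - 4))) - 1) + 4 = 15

Step 1. [((-(4*(x - 4))) - 1) + 4 = 15] 4 comes off first (subtract 4). So sub: (-(4*(x - 4))) - 1 = 11.
Step 2. [(-(4*(x - 4))) - 1 = 11] -1 is outermost — add 1 both sides. So sub: -(4*(x - 4)) = 12.
Step 3. [-(4*(x - 4)) = 12] flip signs both sides ⇒ neg: 4*(x - 4) = -12.
Step 4. [4*(x - 4) = -12] 4·(inner) — divide through by 4, so div: x - 4 = -3.
Step 5. [x - 4 = -3] add 4: x sits inside (… - 4) ⇒ sub: x = 1.

Answer: x ∈ {1}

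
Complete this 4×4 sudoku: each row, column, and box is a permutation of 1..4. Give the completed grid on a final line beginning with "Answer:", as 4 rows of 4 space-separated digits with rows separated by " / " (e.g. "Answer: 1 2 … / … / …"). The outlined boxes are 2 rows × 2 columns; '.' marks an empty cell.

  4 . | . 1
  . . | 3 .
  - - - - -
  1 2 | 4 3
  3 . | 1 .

Step 1. [r4c4∈{2}] nothing but 2 survives at r4c4 ⇒ r4c4=2.
Step 2. [r2c2∈{1}] nothing but 1 survives at r2c2 ⇒ r2c2=1.
Step 3. [r2c1∈{2}] r2c1's peers cover all but 2. So r2c1=2.
Step 4. [r1c2∈{3}] only 3 remains possible at r1c2. So r1c2=3.
Step 5. [r1c3∈{2}] r1c3's peers cover all but 2 ⇒ r1c3=2.
Step 6. [r2c4∈{4}] r2c4 is down to just 4. So r2c4=4.
Step 7. [r4c2∈{4}] r4c2 has the single candidate 4, so r4c2=4.

Answer: 4 3 2 1 / 2 1 3 4 / 1 2 4 3 / 3 4 1 2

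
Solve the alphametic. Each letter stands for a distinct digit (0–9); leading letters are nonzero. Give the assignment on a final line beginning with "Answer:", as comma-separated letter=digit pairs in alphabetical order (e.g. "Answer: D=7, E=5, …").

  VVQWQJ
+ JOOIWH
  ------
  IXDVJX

Step 1. [col 1: J + H ≡ X (mod 10)] several values work for J in column 1 (J + H ≡ X (mod 10), carry-in 0); try J=7, so J=7.
Step 2. [col 1: J + H ≡ X (mod 10)] no forcing yet in column 1 (carry-in 0); X=8 is free and consistent — try it, so X=8.
Step 3. [col 1: J + H ≡ X (mod 10)] column 1 reads J+H+carry(0)=X with J=7, X=8; with digits 7,8 already taken and all letters distinct, the only value for H is 1 ⇒ H=1.
Step 4. [col 2: Q + W ≡ J (mod 10)] several values work for W in column 2 (Q + W ≡ J (mod 10), carry-in 0); try W=3. So W=3.
Step 5. [col 2: Q + W ≡ J (mod 10)] column 2: given W=3, J=7, carry-in 0, and digits 1,3,7,8 already taken and all letters distinct, Q+W≡J (mod 10) forces Q=4, so Q=4.
Step 6. [col 3: W + I ≡ V (mod 10)] no forcing yet in column 3 (carry-in 0); I=9 is free and consistent — try it, so I=9.
Step 7. [col 3: W + I ≡ V (mod 10)] column 3: given W=3, I=9, carry-in 0, and digits 1,3,4,7,8,9 already taken and all letters distinct, W+I≡V (mod 10) forces V=2. So V=2.
Step 8. [col 4: Q + O ≡ D (mod 10)] column 4 (Q + O ≡ D (mod 10), carry-in 1) doesn't pin O yet; pick O=5 and continue. So O=5.
Step 9. [col 4: Q + O ≡ D (mod 10)] in column 4 we have Q+O≡D with carry-in 1; given Q=4, O=5 and digits 1,2,3,4,5,7,8,9 already taken and all letters distinct, that pins D to 0. So D=0.

Answer: D=0, H=1, I=9, J=7, O=5, Q=4, V=2, W=3, X=8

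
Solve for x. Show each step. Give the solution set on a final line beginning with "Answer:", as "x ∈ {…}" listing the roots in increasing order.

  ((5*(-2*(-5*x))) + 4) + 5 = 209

Step 1. [((5*(-2*(-5*x))) + 4) + 5 = 209] +5 is outermost — subtract 5 both sides ⇒ sub: (5*(-2*(-5*x))) + 4 = 204.
Step 2. [(5*(-2*(-5*x))) + 4 = 204] subtract 4: x sits inside (… + 4), so sub: 5*(-2*(-5*x)) = 200.
Step 3. [5*(-2*(-5*x)) = 200] 5·(inner) — divide through by 5, so div: -2*(-5*x) = 40.
Step 4. [-2*(-5*x) = 40] -2 out front; divide by -2, so div: -5*x = -20.
Step 5. [-5*x = -20] LHS = -5·(…); ÷-5 both sides ⇒ div: x = 4.

Answer: x ∈ {4}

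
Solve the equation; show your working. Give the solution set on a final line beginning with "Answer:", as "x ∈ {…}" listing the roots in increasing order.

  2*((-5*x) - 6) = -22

Step 1. [2*((-5*x) - 6) = -22] 2·(inner) — divide through by 2, so div: (-5*x) - 6 = -11.
Step 2. [(-5*x) - 6 = -11] the outer -6 inverts by adding 6. So sub: -5*x = -5.
Step 3. [-5*x = -5] -5·(inner) — divide through by -5 ⇒ div: x = 1.

Answer: x ∈ {1}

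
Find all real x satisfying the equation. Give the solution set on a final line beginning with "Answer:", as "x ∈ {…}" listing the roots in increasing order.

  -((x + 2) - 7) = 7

Step 1. [-((x + 2) - 7) = 7] flip signs both sides. So neg: (x + 2) - 7 = -7.
Step 2. [(x + 2) - 7 = -7] add 7: x sits inside (… - 7) ⇒ sub: x + 2 = 0.
Step 3. [x + 2 = 0] 2 comes off first (subtract 2), so sub: x = -2.

Answer: x ∈ {-2}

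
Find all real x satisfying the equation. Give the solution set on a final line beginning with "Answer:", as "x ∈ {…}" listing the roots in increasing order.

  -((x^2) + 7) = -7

Step 1. [-((x^2) + 7) = -7] leading − — multiply by −1. So neg: (x^2) + 7 = 7.
Step 2. [(x^2) + 7 = 7] the outer +7 inverts by subtracting 7. So sub: x^2 = 0.
Step 3. [x^2 = 0] LHS squared, RHS 0 ≥ 0: apply √ (±), so sqrt: x = 0.

Answer: x ∈ {0}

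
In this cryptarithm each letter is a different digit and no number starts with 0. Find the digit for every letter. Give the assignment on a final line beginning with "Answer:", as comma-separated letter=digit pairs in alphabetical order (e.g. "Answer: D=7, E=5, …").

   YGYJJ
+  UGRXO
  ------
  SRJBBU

Step 1. [col 1: J + O ≡ U (mod 10)] column 1 (J + O ≡ U (mod 10), carry-in 0) doesn't pin U yet; pick U=4 and continue. So U=4.
Step 2. [col 1: J + O ≡ U (mod 10)] O=9 is one option consistent with column 1 (J + O ≡ U (mod 10), carry-in 0) — take it ⇒ O=9.
Step 3. [col 1: J + O ≡ U (mod 10)] column 1 reads J+O+carry(0)=U with O=9, U=4; with digits 4,9 already taken and all letters distinct, the only value for J is 5, so J=5.
Step 4. [S] the sum has 6 digits but both addends have 5; that extra leading digit S is the final carry, namely 1. So S=1.
Step 5. [col 2: J + X ≡ B (mod 10)] column 2 (J + X ≡ B (mod 10), carry-in 1) doesn't pin B yet; pick B=2 and continue, so B=2.
Step 6. [col 2: J + X ≡ B (mod 10)] column 2 reads J+X+carry(1)=B with J=5, B=2; with digits 1,2,4,5,9 already taken and all letters distinct, the only value for X is 6. So X=6.
Step 7. [col 3: Y + R ≡ B (mod 10)] no forcing yet in column 3 (carry-in 1); Y=8 is free and consistent — try it, so Y=8.
Step 8. [col 3: Y + R ≡ B (mod 10)] from column 3 (Y=8, B=2, carry-in 1, digits 1,2,4,5,6,8,9 already taken and all letters distinct): R must equal 3. So R=3.
Step 9. [col 4: G + G ≡ J (mod 10)] column 4 reads G+G+carry(1)=J with J=5; with digits 1,2,3,4,5,6,8,9 already taken and all letters distinct, the only value for G is 7 ⇒ G=7.

Answer: B=2, G=7, J=5, O=9, R=3, S=1, U=4, X=6, Y=8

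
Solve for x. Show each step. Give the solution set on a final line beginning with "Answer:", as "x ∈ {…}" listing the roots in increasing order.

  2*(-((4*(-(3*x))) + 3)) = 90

Step 1. [2*(-((4*(-(3*x))) + 3)) = 90] LHS = 2·(…); ÷2 both sides, so div: -((4*(-(3*x))) + 3) = 45.
Step 2. [-((4*(-(3*x))) + 3) = 45] flip signs both sides ⇒ neg: (4*(-(3*x))) + 3 = -45.
Step 3. [(4*(-(3*x))) + 3 = -45] +3 is outermost — subtract 3 both sides, so sub: 4*(-(3*x)) = -48.
Step 4. [4*(-(3*x)) = -48] LHS = 4·(…); ÷4 both sides ⇒ div: -(3*x) = -12.
Step 5. [-(3*x) = -12] leading − — multiply by −1 ⇒ neg: 3*x = 12.
Step 6. [3*x = 12] 3 out front; divide by 3. So div: x = 4.

Answer: x ∈ {4}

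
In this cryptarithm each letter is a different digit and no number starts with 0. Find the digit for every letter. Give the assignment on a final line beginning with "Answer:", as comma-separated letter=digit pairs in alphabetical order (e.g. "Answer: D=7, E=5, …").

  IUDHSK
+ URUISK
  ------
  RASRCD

Step 1. [col 1: K + K ≡ D (mod 10)] column 1 (K + K ≡ D (mod 10), carry-in 0) doesn't pin D yet; pick D=6 and continue, so D=6.
Step 2. [col 1: K + K ≡ D (mod 10)] column 1 (K + K ≡ D (mod 10), carry-in 0) doesn't pin K yet; pick K=8 and continue. So K=8.
Step 3. [col 2: S + S ≡ C (mod 10)] C=5 is one option consistent with column 2 (S + S ≡ C (mod 10), carry-in 1) — take it, so C=5.
Step 4. [col 2: S + S ≡ C (mod 10)] S=7 is one option consistent with column 2 (S + S ≡ C (mod 10), carry-in 1) — take it. So S=7.
Step 5. [col 3: H + I ≡ R (mod 10)] no forcing yet in column 3 (carry-in 1); R=3 is free and consistent — try it, so R=3.
Step 6. [col 3: H + I ≡ R (mod 10)] no forcing yet in column 3 (carry-in 1); H=0 is free and consistent — try it, so H=0.
Step 7. [col 3: H + I ≡ R (mod 10)] in column 3 we have H+I≡R with carry-in 1; given H=0, R=3 and digits 0,3,5,6,7,8 already taken and all letters distinct, that pins I to 2, so I=2.
Step 8. [col 4: D + U ≡ S (mod 10)] in column 4 we have D+U≡S with carry-in 0; given D=6, S=7 and digits 0,2,3,5,6,7,8 already taken and all letters distinct, that pins U to 1. So U=1.
Step 9. [col 5: U + R ≡ A (mod 10)] in column 5 we have U+R≡A with carry-in 0; given U=1, R=3 and digits 0,1,2,3,5,6,7,8 already taken and all letters distinct, that pins A to 4 ⇒ A=4.

Answer: A=4, C=5, D=6, H=0, I=2, K=8, R=3, S=7, U=1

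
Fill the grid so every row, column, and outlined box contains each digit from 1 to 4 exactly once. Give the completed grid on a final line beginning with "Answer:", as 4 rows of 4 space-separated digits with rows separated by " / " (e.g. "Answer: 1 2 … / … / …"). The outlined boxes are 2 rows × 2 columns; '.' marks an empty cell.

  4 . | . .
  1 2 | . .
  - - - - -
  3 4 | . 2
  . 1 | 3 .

Step 1. [r2c4∈{3,4}] r2c4 is the only open cell in row 2 admitting 3. So r2c4=3.
Step 2. [r1c3∈{1,2}] row 1 places 2 nowhere but r1c3. So r1c3=2.
Step 3. [r2c3∈{4}] r2c3 has the single candidate 4, so r2c3=4.
Step 4. [r1c2∈{3}] r1c2 is down to just 3 ⇒ r1c2=3.
Step 5. [r1c4∈{1}] r1c4 is down to just 1, so r1c4=1.
Step 6. [r3c3∈{1}] r3c3's peers cover all but 1, so r3c3=1.
Step 7. [r4c1∈{2}] r4c1's peers cover all but 2. So r4c1=2.
Step 8. [r4c4∈{4}] r4c4 is down to just 4 ⇒ r4c4=4.

Answer: 4 3 2 1 / 1 2 4 3 / 3 4 1 2 / 2 1 3 4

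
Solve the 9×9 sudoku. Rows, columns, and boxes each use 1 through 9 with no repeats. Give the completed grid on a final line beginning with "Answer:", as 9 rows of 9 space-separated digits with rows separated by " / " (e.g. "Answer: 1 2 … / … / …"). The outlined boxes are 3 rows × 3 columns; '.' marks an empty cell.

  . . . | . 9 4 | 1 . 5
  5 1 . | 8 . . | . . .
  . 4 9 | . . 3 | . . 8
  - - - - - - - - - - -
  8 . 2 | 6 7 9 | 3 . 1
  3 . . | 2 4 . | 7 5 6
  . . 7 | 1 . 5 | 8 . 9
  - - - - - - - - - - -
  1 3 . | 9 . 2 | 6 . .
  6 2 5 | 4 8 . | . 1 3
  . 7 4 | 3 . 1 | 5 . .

Step 1. [r3c7∈{2}] r3c7's peers cover all but 2, so r3c7=2.
Step 2. [r2c6∈{6,7}] 6 has one home in col 6: r2c6 ⇒ r2c6=6.
Step 3. [r1c3∈{3,6,8}] r1c3 is the only open cell in col 3 admitting 6, so r1c3=6.
Step 4. [r1c4∈{7}] only 7 remains possible at r1c4 ⇒ r1c4=7.
Step 5. [r9c8∈{2,8,9}] row 9 places 8 nowhere but r9c8, so r9c8=8.
Step 6. [r2c8∈{3,4,7,9}] r2c8 is the only open cell in col 8 admitting 9. So r2c8=9.
Step 7. [r2c9∈{4,7}] row 2 places 7 nowhere but r2c9 ⇒ r2c9=7.
Step 8. [r4c8∈{4}] nothing but 4 survives at r4c8 ⇒ r4c8=4.
Step 9. [r7c5∈{5}] r7c5 is down to just 5 ⇒ r7c5=5.
Step 10. [r7c8∈{7}] only 7 remains possible at r7c8. So r7c8=7.
Step 11. [r6c1∈{4}] nothing but 4 survives at r6c1. So r6c1=4.
Step 12. [r5c6∈{8}] nothing but 8 survives at r5c6 ⇒ r5c6=8.
Step 13. [r6c2∈{6}] r6c2's peers cover all but 6, so r6c2=6.
Step 14. [r1c2∈{8}] nothing but 8 survives at r1c2. So r1c2=8.
Step 15. [r3c8∈{6}] only 6 remains possible at r3c8, so r3c8=6.
Step 16. [r1c1∈{2}] only 2 remains possible at r1c1. So r1c1=2.
Step 17. [r3c1∈{7}] only 7 remains possible at r3c1 ⇒ r3c1=7.
Step 18. [r9c9∈{2}] r9c9 is down to just 2 ⇒ r9c9=2.
Step 19. [r4c2∈{5}] r4c2 has the single candidate 5, so r4c2=5.
Step 20. [r3c5∈{1}] nothing but 1 survives at r3c5, so r3c5=1.
Step 21. [r5c3∈{1}] nothing but 1 survives at r5c3 ⇒ r5c3=1.
Step 22. [r7c9∈{4}] only 4 remains possible at r7c9, so r7c9=4.
Step 23. [r7c3∈{8}] r7c3 has the single candidate 8, so r7c3=8.
Step 24. [r6c8∈{2}] r6c8 is down to just 2. So r6c8=2.
Step 25. [r2c5∈{2}] r2c5 has the single candidate 2 ⇒ r2c5=2.
Step 26. [r9c5∈{6}] r9c5 has the single candidate 6, so r9c5=6.
Step 27. [r8c6∈{7}] only 7 remains possible at r8c6, so r8c6=7.
Step 28. [r3c4∈{5}] r3c4 is down to just 5, so r3c4=5.
Step 29. [r1c8∈{3}] r1c8 has the single candidate 3 ⇒ r1c8=3.
Step 30. [r2c3∈{3}] nothing but 3 survives at r2c3. So r2c3=3.
Step 31. [r8c7∈{9}] only 9 remains possible at r8c7, so r8c7=9.
Step 32. [r9c1∈{9}] r9c1 is down to just 9. So r9c1=9.
Step 33. [r6c5∈{3}] only 3 remains possible at r6c5. So r6c5=3.
Step 34. [r2c7∈{4}] only 4 remains possible at r2c7. So r2c7=4.
Step 35. [r5c2∈{9}] r5c2 has the single candidate 9. So r5c2=9.

Answer: 2 8 6 7 9 4 1 3 5 / 5 1 3 8 2 6 4 9 7 / 7 4 9 5 1 3 2 6 8 / 8 5 2 6 7 9 3 4 1 / 3 9 1 2 4 8 7 5 6 / 4 6 7 1 3 5 8 2 9 / 1 3 8 9 5 2 6 7 4 / 6 2 5 4 8 7 9 1 3 / 9 7 4 3 6 1 5 8 2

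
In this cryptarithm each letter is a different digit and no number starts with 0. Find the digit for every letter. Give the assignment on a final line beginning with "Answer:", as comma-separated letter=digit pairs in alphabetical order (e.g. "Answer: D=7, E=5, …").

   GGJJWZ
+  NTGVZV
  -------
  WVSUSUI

Step 1. [col 1: Z + V ≡ I (mod 10)] Z=6 is one option consistent with column 1 (Z + V ≡ I (mod 10), carry-in 0) — take it ⇒ Z=6.
Step 2. [col 1: Z + V ≡ I (mod 10)] several values work for V in column 1 (Z + V ≡ I (mod 10), carry-in 0); try V=4 ⇒ V=4.
Step 3. [W] the sum has 7 digits but both addends have 6; that extra leading digit W is the final carry, namely 1 ⇒ W=1.
Step 4. [col 1: Z + V ≡ I (mod 10)] from column 1 (Z=6, V=4, carry-in 0, digits 1,4,6 already taken and all letters distinct): I must equal 0, so I=0.
Step 5. [col 2: W + Z ≡ U (mod 10)] in column 2 we have W+Z≡U with carry-in 1; given W=1, Z=6 and digits 0,1,4,6 already taken and all letters distinct, that pins U to 8, so U=8.
Step 6. [col 3: J + V ≡ S (mod 10)] J=3 is one option consistent with column 3 (J + V ≡ S (mod 10), carry-in 0) — take it. So J=3.
Step 7. [col 3: J + V ≡ S (mod 10)] column 3 reads J+V+carry(0)=S with J=3, V=4; with digits 0,1,3,4,6,8 already taken and all letters distinct, the only value for S is 7. So S=7.
Step 8. [col 4: J + G ≡ U (mod 10)] from column 4 (J=3, U=8, carry-in 0, digits 0,1,3,4,6,7,8 already taken and all letters distinct): G must equal 5. So G=5.
Step 9. [col 5: G + T ≡ S (mod 10)] column 5 reads G+T+carry(0)=S with G=5, S=7; with digits 0,1,3,4,5,6,7,8 already taken and all letters distinct, the only value for T is 2. So T=2.
Step 10. [col 6: G + N ≡ V (mod 10)] from column 6 (G=5, V=4, carry-in 0, digits 0,1,2,3,4,5,6,7,8 already taken and all letters distinct): N must equal 9, so N=9.

Answer: G=5, I=0, J=3, N=9, S=7, T=2, U=8, V=4, W=1, Z=6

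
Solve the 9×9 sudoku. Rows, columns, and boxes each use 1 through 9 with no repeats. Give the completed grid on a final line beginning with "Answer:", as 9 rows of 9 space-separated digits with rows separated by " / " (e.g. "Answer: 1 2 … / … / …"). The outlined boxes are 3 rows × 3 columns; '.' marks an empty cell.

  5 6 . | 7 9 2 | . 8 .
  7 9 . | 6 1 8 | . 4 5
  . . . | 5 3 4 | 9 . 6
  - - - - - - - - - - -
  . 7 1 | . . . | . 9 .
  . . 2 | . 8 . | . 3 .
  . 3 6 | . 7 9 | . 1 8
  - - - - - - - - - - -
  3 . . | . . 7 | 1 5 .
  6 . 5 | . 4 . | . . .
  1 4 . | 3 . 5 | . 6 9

Step 1. [r2c7∈{2,3}] row 2 places 2 nowhere but r2c7, so r2c7=2.
Step 2. [r8c8∈{2,7}] 2 has one home in col 8: r8c8, so r8c8=2.
Step 3. [r8c2∈{8}] r8c2 has the single candidate 8, so r8c2=8.
Step 4. [r6c1∈{4}] r6c1 is down to just 4, so r6c1=4.
Step 5. [r9c5∈{2}] r9c5 has the single candidate 2 ⇒ r9c5=2.
Step 6. [r1c7∈{3}] nothing but 3 survives at r1c7, so r1c7=3.
Step 7. [r8c7∈{7}] only 7 remains possible at r8c7. So r8c7=7.
Step 8. [r4c9∈{2,4}] col 9 places 2 nowhere but r4c9. So r4c9=2.
Step 9. [r6c7∈{5}] nothing but 5 survives at r6c7, so r6c7=5.
Step 10. [r8c6∈{1}] r8c6 is down to just 1. So r8c6=1.
Step 11. [r5c6∈{6}] nothing but 6 survives at r5c6. So r5c6=6.
Step 12. [r5c7∈{4}] only 4 remains possible at r5c7, so r5c7=4.
Step 13. [r3c1∈{2,8}] col 1 places 2 nowhere but r3c1 ⇒ r3c1=2.
Step 14. [r8c4∈{9}] nothing but 9 survives at r8c4, so r8c4=9.
Step 15. [r7c2∈{2}] nothing but 2 survives at r7c2 ⇒ r7c2=2.
Step 16. [r3c3∈{8}] nothing but 8 survives at r3c3 ⇒ r3c3=8.
Step 17. [r7c5∈{6}] r7c5 has the single candidate 6 ⇒ r7c5=6.
Step 18. [r6c4∈{2}] r6c4 is down to just 2. So r6c4=2.
Step 19. [r5c2∈{5}] r5c2 is down to just 5 ⇒ r5c2=5.
Step 20. [r2c3∈{3}] nothing but 3 survives at r2c3 ⇒ r2c3=3.
Step 21. [r4c4∈{4}] r4c4 is down to just 4, so r4c4=4.
Step 22. [r5c4∈{1}] r5c4 is down to just 1, so r5c4=1.
Step 23. [r1c9∈{1}] nothing but 1 survives at r1c9. So r1c9=1.
Step 24. [r4c6∈{3}] r4c6's peers cover all but 3. So r4c6=3.
Step 25. [r8c9∈{3}] r8c9 has the single candidate 3 ⇒ r8c9=3.
Step 26. [r4c5∈{5}] r4c5 has the single candidate 5 ⇒ r4c5=5.
Step 27. [r7c9∈{4}] r7c9 has the single candidate 4, so r7c9=4.
Step 28. [r4c1∈{8}] only 8 remains possible at r4c1. So r4c1=8.
Step 29. [r4c7∈{6}] r4c7's peers cover all but 6, so r4c7=6.
Step 30. [r3c2∈{1}] r3c2 is down to just 1, so r3c2=1.
Step 31. [r9c7∈{8}] r9c7 has the single candidate 8 ⇒ r9c7=8.
Step 32. [r9c3∈{7}] r9c3 is down to just 7 ⇒ r9c3=7.
Step 33. [r5c9∈{7}] r5c9 has the single candidate 7, so r5c9=7.
Step 34. [r5c1∈{9}] r5c1's peers cover all but 9, so r5c1=9.
Step 35. [r7c3∈{9}] only 9 remains possible at r7c3 ⇒ r7c3=9.
Step 36. [r7c4∈{8}] r7c4's peers cover all but 8. So r7c4=8.
Step 37. [r3c8∈{7}] nothing but 7 survives at r3c8. So r3c8=7.
Step 38. [r1c3∈{4}] r1c3 is down to just 4, so r1c3=4.

Answer: 5 6 4 7 9 2 3 8 1 / 7 9 3 6 1 8 2 4 5 / 2 1 8 5 3 4 9 7 6 / 8 7 1 4 5 3 6 9 2 / 9 5 2 1 8 6 4 3 7 / 4 3 6 2 7 9 5 1 8 / 3 2 9 8 6 7 1 5 4 / 6 8 5 9 4 1 7 2 3 / 1 4 7 3 2 5 8 6 9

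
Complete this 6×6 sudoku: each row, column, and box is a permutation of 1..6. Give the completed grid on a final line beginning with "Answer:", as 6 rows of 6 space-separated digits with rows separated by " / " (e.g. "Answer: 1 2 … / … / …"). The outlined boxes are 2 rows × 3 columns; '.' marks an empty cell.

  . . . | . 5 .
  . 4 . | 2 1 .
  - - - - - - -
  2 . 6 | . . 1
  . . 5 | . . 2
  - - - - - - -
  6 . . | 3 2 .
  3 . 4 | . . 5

Step 1. [r1c2∈{1,2,3,6}] 6 has one home in col 2: r1c2. So r1c2=6.
Step 2. [r4c1∈{1,4}] 4 has one home in col 1: r4c1 ⇒ r4c1=4.
Step 3. [r4c2∈{1,3}] across row 4, 1 lands solely at r4c2, so r4c2=1.
Step 4. [r6c5∈{6}] only 6 remains possible at r6c5. So r6c5=6.
Step 5. [r1c3∈{1,2,3}] row 1 places 2 nowhere but r1c3, so r1c3=2.
Step 6. [r1c6∈{3,4}] row 1 places 3 nowhere but r1c6, so r1c6=3.
Step 7. [r3c5∈{3,4}] r3c5 is the only open cell in col 5 admitting 4, so r3c5=4.
Step 8. [r1c4∈{4}] r1c4 has the single candidate 4. So r1c4=4.
Step 9. [r2c6∈{6}] r2c6's peers cover all but 6. So r2c6=6.
Step 10. [r6c2∈{2}] only 2 remains possible at r6c2, so r6c2=2.
Step 11. [r5c2∈{5}] r5c2 has the single candidate 5, so r5c2=5.
Step 12. [r3c4∈{5}] nothing but 5 survives at r3c4 ⇒ r3c4=5.
Step 13. [r4c5∈{3}] r4c5 has the single candidate 3. So r4c5=3.
Step 14. [r2c3∈{3}] r2c3's peers cover all but 3, so r2c3=3.
Step 15. [r2c1∈{5}] r2c1 has the single candidate 5, so r2c1=5.
Step 16. [r4c4∈{6}] nothing but 6 survives at r4c4. So r4c4=6.
Step 17. [r5c6∈{4}] nothing but 4 survives at r5c6 ⇒ r5c6=4.
Step 18. [r3c2∈{3}] r3c2 has the single candidate 3. So r3c2=3.
Step 19. [r5c3∈{1}] nothing but 1 survives at r5c3. So r5c3=1.
Step 20. [r6c4∈{1}] r6c4's peers cover all but 1, so r6c4=1.
Step 21. [r1c1∈{1}] r1c1 has the single candidate 1. So r1c1=1.

Answer: 1 6 2 4 5 3 / 5 4 3 2 1 6 / 2 3 6 5 4 1 / 4 1 5 6 3 2 / 6 5 1 3 2 4 / 3 2 4 1 6 5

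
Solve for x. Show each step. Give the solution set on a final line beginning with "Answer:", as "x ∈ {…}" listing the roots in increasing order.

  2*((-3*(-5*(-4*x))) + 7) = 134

Step 1. [2*((-3*(-5*(-4*x))) + 7) = 134] 2 out front; divide by 2 ⇒ div: (-3*(-5*(-4*x))) + 7 = 67.
Step 2. [(-3*(-5*(-4*x))) + 7 = 67] 7 comes off first (subtract 7). So sub: -3*(-5*(-4*x)) = 60.
Step 3. [-3*(-5*(-4*x)) = 60] leading coefficient -3: divide by -3, so div: -5*(-4*x) = -20.
Step 4. [-5*(-4*x) = -20] divide by the outer -5, so div: -4*x = 4.
Step 5. [-4*x = 4] divide by the outer -4, so div: x = -1.

Answer: x ∈ {-1}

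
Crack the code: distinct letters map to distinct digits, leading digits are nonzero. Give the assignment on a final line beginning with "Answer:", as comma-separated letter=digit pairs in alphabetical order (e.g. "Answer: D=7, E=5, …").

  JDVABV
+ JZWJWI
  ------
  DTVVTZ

Step 1. [col 1: V + I ≡ Z (mod 10)] column 1 (V + I ≡ Z (mod 10), carry-in 0) doesn't pin Z yet; pick Z=7 and continue. So Z=7.
Step 2. [col 1: V + I ≡ Z (mod 10)] I=6 is one option consistent with column 1 (V + I ≡ Z (mod 10), carry-in 0) — take it. So I=6.
Step 3. [col 1: V + I ≡ Z (mod 10)] column 1: given I=6, Z=7, carry-in 0, and digits 6,7 already taken and all letters distinct, V+I≡Z (mod 10) forces V=1, so V=1.
Step 4. [col 2: B + W ≡ T (mod 10)] B=4 is one option consistent with column 2 (B + W ≡ T (mod 10), carry-in 0) — take it. So B=4.
Step 5. [col 2: B + W ≡ T (mod 10)] T=3 is one option consistent with column 2 (B + W ≡ T (mod 10), carry-in 0) — take it, so T=3.
Step 6. [col 2: B + W ≡ T (mod 10)] in column 2 we have B+W≡T with carry-in 0; given B=4, T=3 and digits 1,3,4,6,7 already taken and all letters distinct, that pins W to 9 ⇒ W=9.
Step 7. [col 3: A + J ≡ V (mod 10)] no forcing yet in column 3 (carry-in 1); J=2 is free and consistent — try it. So J=2.
Step 8. [col 3: A + J ≡ V (mod 10)] from column 3 (J=2, V=1, carry-in 1, digits 1,2,3,4,6,7,9 already taken and all letters distinct): A must equal 8 ⇒ A=8.
Step 9. [col 5: D + Z ≡ T (mod 10)] column 5 reads D+Z+carry(1)=T with Z=7, T=3; with digits 1,2,3,4,6,7,8,9 already taken and all letters distinct, the only value for D is 5 ⇒ D=5.

Answer: A=8, B=4, D=5, I=6, J=2, T=3, V=1, W=9, Z=7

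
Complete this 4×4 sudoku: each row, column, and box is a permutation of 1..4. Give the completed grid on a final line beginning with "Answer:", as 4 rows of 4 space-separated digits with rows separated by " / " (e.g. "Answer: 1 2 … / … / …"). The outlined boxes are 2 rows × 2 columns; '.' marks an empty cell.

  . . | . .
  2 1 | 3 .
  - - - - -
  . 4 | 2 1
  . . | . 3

Step 1. [r1c1∈{3,4}] r1c1 is the only open cell in col 1 admitting 4, so r1c1=4.
Step 2. [r4c2∈{2}] r4c2 has the single candidate 2, so r4c2=2.
Step 3. [r4c1∈{1}] r4c1 has the single candidate 1, so r4c1=1.
Step 4. [r1c4∈{2}] only 2 remains possible at r1c4 ⇒ r1c4=2.
Step 5. [r1c2∈{3}] nothing but 3 survives at r1c2 ⇒ r1c2=3.
Step 6. [r1c3∈{1}] r1c3 is down to just 1, so r1c3=1.
Step 7. [r3c1∈{3}] r3c1 is down to just 3. So r3c1=3.
Step 8. [r2c4∈{4}] r2c4's peers cover all but 4, so r2c4=4.
Step 9. [r4c3∈{4}] r4c3's peers cover all but 4 ⇒ r4c3=4.

Answer: 4 3 1 2 / 2 1 3 4 / 3 4 2 1 / 1 2 4 3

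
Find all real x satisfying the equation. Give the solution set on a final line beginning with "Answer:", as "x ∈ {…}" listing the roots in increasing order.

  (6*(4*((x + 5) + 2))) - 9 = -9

Step 1. [(6*(4*((x + 5) + 2))) - 9 = -9] -9 is outermost — add 9 both sides. So sub: 6*(4*((x + 5) + 2)) = 0.
Step 2. [6*(4*((x + 5) + 2)) = 0] 6·(inner) — divide through by 6, so div: 4*((x + 5) + 2) = 0.
Step 3. [4*((x + 5) + 2) = 0] 4·(inner) — divide through by 4. So div: (x + 5) + 2 = 0.
Step 4. [(x + 5) + 2 = 0] peel the +2: subtract 2 from each side, so sub: x + 5 = -2.
Step 5. [x + 5 = -2] subtract 5: x sits inside (… + 5) ⇒ sub: x = -7.

Answer: x ∈ {-7}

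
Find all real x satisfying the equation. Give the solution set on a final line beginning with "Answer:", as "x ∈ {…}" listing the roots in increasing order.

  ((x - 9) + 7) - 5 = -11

Step 1. [((x - 9) + 7) - 5 = -11] add 5: x sits inside (… - 5) ⇒ sub: (x - 9) + 7 = -6.
Step 2. [(x - 9) + 7 = -6] +7 is outermost — subtract 7 both sides ⇒ sub: x - 9 = -13.
Step 3. [x - 9 = -13] 9 comes off first (add 9) ⇒ sub: x = -4.

Answer: x ∈ {-4}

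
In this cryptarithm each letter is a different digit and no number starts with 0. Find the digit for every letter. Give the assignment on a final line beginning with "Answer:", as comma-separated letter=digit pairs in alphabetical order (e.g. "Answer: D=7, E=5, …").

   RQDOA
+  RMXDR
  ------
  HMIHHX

Step 1. [col 1: A + R ≡ X (mod 10)] column 1 (A + R ≡ X (mod 10), carry-in 0) doesn't pin X yet; pick X=8 and continue ⇒ X=8.
Step 2. [H] H is the leading digit of a 6-digit sum of two 5-digit numbers; the final carry is exactly 1, so H=1.
Step 3. [col 1: A + R ≡ X (mod 10)] no forcing yet in column 1 (carry-in 0); A=3 is free and consistent — try it. So A=3.
Step 4. [col 1: A + R ≡ X (mod 10)] from column 1 (A=3, X=8, carry-in 0, digits 1,3,8 already taken and all letters distinct): R must equal 5, so R=5.
Step 5. [col 2: O + D ≡ H (mod 10)] several values work for D in column 2 (O + D ≡ H (mod 10), carry-in 0); try D=2, so D=2.
Step 6. [col 2: O + D ≡ H (mod 10)] column 2 reads O+D+carry(0)=H with D=2, H=1; with digits 1,2,3,5,8 already taken and all letters distinct, the only value for O is 9, so O=9.
Step 7. [col 4: Q + M ≡ I (mod 10)] no forcing yet in column 4 (carry-in 1); Q=6 is free and consistent — try it. So Q=6.
Step 8. [col 4: Q + M ≡ I (mod 10)] several values work for M in column 4 (Q + M ≡ I (mod 10), carry-in 1); try M=0. So M=0.
Step 9. [col 4: Q + M ≡ I (mod 10)] column 4: given Q=6, M=0, carry-in 1, and digits 0,1,2,3,5,6,8,9 already taken and all letters distinct, Q+M≡I (mod 10) forces I=7. So I=7.

Answer: A=3, D=2, H=1, I=7, M=0, O=9, Q=6, R=5, X=8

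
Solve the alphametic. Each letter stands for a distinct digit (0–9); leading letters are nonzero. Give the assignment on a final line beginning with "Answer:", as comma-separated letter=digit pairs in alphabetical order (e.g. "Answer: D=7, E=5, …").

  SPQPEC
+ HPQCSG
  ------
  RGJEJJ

Step 1. [col 1: C + G ≡ J (mod 10)] no forcing yet in column 1 (carry-in 0); C=7 is free and consistent — try it ⇒ C=7.
Step 2. [col 1: C + G ≡ J (mod 10)] column 1 (C + G ≡ J (mod 10), carry-in 0) doesn't pin J yet; pick J=5 and continue, so J=5.
Step 3. [col 1: C + G ≡ J (mod 10)] from column 1 (C=7, J=5, carry-in 0, digits 5,7 already taken and all letters distinct): G must equal 8. So G=8.
Step 4. [col 2: E + S ≡ J (mod 10)] several values work for E in column 2 (E + S ≡ J (mod 10), carry-in 1); try E=1, so E=1.
Step 5. [col 2: E + S ≡ J (mod 10)] from column 2 (E=1, J=5, carry-in 1, digits 1,5,7,8 already taken and all letters distinct): S must equal 3 ⇒ S=3.
Step 6. [col 3: P + C ≡ E (mod 10)] column 3: given C=7, E=1, carry-in 0, and digits 1,3,5,7,8 already taken and all letters distinct, P+C≡E (mod 10) forces P=4 ⇒ P=4.
Step 7. [col 4: Q + Q ≡ J (mod 10)] in column 4 we have Q+Q≡J with carry-in 1; given J=5 and digits 1,3,4,5,7,8 already taken and all letters distinct, that pins Q to 2, so Q=2.
Step 8. [col 6: S + H ≡ R (mod 10)] in column 6 we have S+H≡R with carry-in 0; given S=3 and digits 1,2,3,4,5,7,8 already taken and all letters distinct, that pins H to 6, so H=6.
Step 9. [col 6: S + H ≡ R (mod 10)] column 6: given S=3, H=6, carry-in 0, and digits 1,2,3,4,5,6,7,8 already taken and all letters distinct, S+H≡R (mod 10) forces R=9 ⇒ R=9.

Answer: C=7, E=1, G=8, H=6, J=5, P=4, Q=2, R=9, S=3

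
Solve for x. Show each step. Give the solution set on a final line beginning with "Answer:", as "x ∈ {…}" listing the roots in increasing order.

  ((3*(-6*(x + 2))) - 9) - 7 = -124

Step 1. [((3*(-6*(x + 2))) - 9) - 7 = -124] add 7: x sits inside (… - 7) ⇒ sub: (3*(-6*(x + 2))) - 9 = -117.
Step 2. [(3*(-6*(x + 2))) - 9 = -117] 9 comes off first (add 9) ⇒ sub: 3*(-6*(x + 2)) = -108.
Step 3. [3*(-6*(x + 2)) = -108] divide by the outer 3 ⇒ div: -6*(x + 2) = -36.
Step 4. [-6*(x + 2) = -36] leading coefficient -6: divide by -6. So div: x + 2 = 6.
Step 5. [x + 2 = 6] 2 comes off first (subtract 2), so sub: x = 4.

Answer: x ∈ {4}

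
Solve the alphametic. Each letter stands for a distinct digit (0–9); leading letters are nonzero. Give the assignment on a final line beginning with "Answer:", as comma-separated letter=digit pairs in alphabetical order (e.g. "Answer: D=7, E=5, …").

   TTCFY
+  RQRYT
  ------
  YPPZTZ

Step 1. [col 1: Y + T ≡ Z (mod 10)] column 1 (Y + T ≡ Z (mod 10), carry-in 0) doesn't pin T yet; pick T=8 and continue ⇒ T=8.
Step 2. [col 1: Y + T ≡ Z (mod 10)] Y=1 is one option consistent with column 1 (Y + T ≡ Z (mod 10), carry-in 0) — take it ⇒ Y=1.
Step 3. [col 1: Y + T ≡ Z (mod 10)] in column 1 we have Y+T≡Z with carry-in 0; given Y=1, T=8 and digits 1,8 already taken and all letters distinct, that pins Z to 9. So Z=9.
Step 4. [col 2: F + Y ≡ T (mod 10)] from column 2 (Y=1, T=8, carry-in 0, digits 1,8,9 already taken and all letters distinct): F must equal 7, so F=7.
Step 5. [col 3: C + R ≡ Z (mod 10)] several values work for C in column 3 (C + R ≡ Z (mod 10), carry-in 0); try C=6. So C=6.
Step 6. [col 3: C + R ≡ Z (mod 10)] column 3 reads C+R+carry(0)=Z with C=6, Z=9; with digits 1,6,7,8,9 already taken and all letters distinct, the only value for R is 3, so R=3.
Step 7. [col 4: T + Q ≡ P (mod 10)] P=2 is one option consistent with column 4 (T + Q ≡ P (mod 10), carry-in 0) — take it. So P=2.
Step 8. [col 4: T + Q ≡ P (mod 10)] column 4: given T=8, P=2, carry-in 0, and digits 1,2,3,6,7,8,9 already taken and all letters distinct, T+Q≡P (mod 10) forces Q=4, so Q=4.

Answer: C=6, F=7, P=2, Q=4, R=3, T=8, Y=1, Z=9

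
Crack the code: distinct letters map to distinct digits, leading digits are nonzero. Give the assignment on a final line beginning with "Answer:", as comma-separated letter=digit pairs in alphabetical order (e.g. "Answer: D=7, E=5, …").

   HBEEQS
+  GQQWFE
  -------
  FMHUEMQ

Step 1. [F] the sum has 7 digits but both addends have 6; that extra leading digit F is the final carry, namely 1. So F=1.
Step 2. [col 1: S + E ≡ Q (mod 10)] column 1 (S + E ≡ Q (mod 10), carry-in 0) doesn't pin Q yet; pick Q=5 and continue ⇒ Q=5.
Step 3. [col 1: S + E ≡ Q (mod 10)] no forcing yet in column 1 (carry-in 0); S=2 is free and consistent — try it. So S=2.
Step 4. [col 1: S + E ≡ Q (mod 10)] column 1: given S=2, Q=5, carry-in 0, and digits 1,2,5 already taken and all letters distinct, S+E≡Q (mod 10) forces E=3. So E=3.
Step 5. [col 2: Q + F ≡ M (mod 10)] in column 2 we have Q+F≡M with carry-in 0; given Q=5, F=1 and digits 1,2,3,5 already taken and all letters distinct, that pins M to 6. So M=6.
Step 6. [col 3: E + W ≡ E (mod 10)] column 3 reads E+W+carry(0)=E with E=3; with digits 1,2,3,5,6 already taken and all letters distinct, the only value for W is 0. So W=0.
Step 7. [col 4: E + Q ≡ U (mod 10)] in column 4 we have E+Q≡U with carry-in 0; given E=3, Q=5 and digits 0,1,2,3,5,6 already taken and all letters distinct, that pins U to 8 ⇒ U=8.
Step 8. [col 5: B + Q ≡ H (mod 10)] B=4 is one option consistent with column 5 (B + Q ≡ H (mod 10), carry-in 0) — take it ⇒ B=4.
Step 9. [col 5: B + Q ≡ H (mod 10)] column 5: given B=4, Q=5, carry-in 0, and digits 0,1,2,3,4,5,6,8 already taken and all letters distinct, B+Q≡H (mod 10) forces H=9, so H=9.
Step 10. [col 6: H + G ≡ M (mod 10)] in column 6 we have H+G≡M with carry-in 0; given H=9, M=6 and digits 0,1,2,3,4,5,6,8,9 already taken and all letters distinct, that pins G to 7, so G=7.

Answer: B=4, E=3, F=1, G=7, H=9, M=6, Q=5, S=2, U=8, W=0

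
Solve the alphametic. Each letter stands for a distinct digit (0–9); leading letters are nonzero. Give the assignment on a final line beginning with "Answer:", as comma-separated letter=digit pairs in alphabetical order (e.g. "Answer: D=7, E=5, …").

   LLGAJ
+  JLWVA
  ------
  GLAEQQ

Step 1. [col 1: J + A ≡ Q (mod 10)] column 1 (J + A ≡ Q (mod 10), carry-in 0) doesn't pin J yet; pick J=9 and continue ⇒ J=9.
Step 2. [col 1: J + A ≡ Q (mod 10)] no forcing yet in column 1 (carry-in 0); A=4 is free and consistent — try it ⇒ A=4.
Step 3. [col 1: J + A ≡ Q (mod 10)] in column 1 we have J+A≡Q with carry-in 0; given J=9, A=4 and digits 4,9 already taken and all letters distinct, that pins Q to 3. So Q=3.
Step 4. [G] the sum has 6 digits but both addends have 5; that extra leading digit G is the final carry, namely 1, so G=1.
Step 5. [col 2: A + V ≡ Q (mod 10)] column 2 reads A+V+carry(1)=Q with A=4, Q=3; with digits 1,3,4,9 already taken and all letters distinct, the only value for V is 8, so V=8.
Step 6. [col 3: G + W ≡ E (mod 10)] E=2 is one option consistent with column 3 (G + W ≡ E (mod 10), carry-in 1) — take it, so E=2.
Step 7. [col 3: G + W ≡ E (mod 10)] from column 3 (G=1, E=2, carry-in 1, digits 1,2,3,4,8,9 already taken and all letters distinct): W must equal 0. So W=0.
Step 8. [col 4: L + L ≡ A (mod 10)] column 4 reads L+L+carry(0)=A with A=4; with digits 0,1,2,3,4,8,9 already taken and all letters distinct, the only value for L is 7 ⇒ L=7.

Answer: A=4, E=2, G=1, J=9, L=7, Q=3, V=8, W=0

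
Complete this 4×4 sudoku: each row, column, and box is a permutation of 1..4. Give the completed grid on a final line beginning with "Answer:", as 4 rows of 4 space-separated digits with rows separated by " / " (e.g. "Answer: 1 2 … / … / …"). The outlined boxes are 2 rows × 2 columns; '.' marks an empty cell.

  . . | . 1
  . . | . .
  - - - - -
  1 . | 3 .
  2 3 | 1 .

Step 1. [r2c4∈{2,3,4}] in col 4, 3 fits only at r2c4. So r2c4=3.
Step 2. [r2c1∈{4}] r2c1 has the single candidate 4. So r2c1=4.
Step 3. [r1c2∈{2}] r1c2's peers cover all but 2, so r1c2=2.
Step 4. [r3c4∈{2,4}] row 3 places 2 nowhere but r3c4 ⇒ r3c4=2.
Step 5. [r3c2∈{4}] r3c2 is down to just 4 ⇒ r3c2=4.
Step 6. [r2c2∈{1}] nothing but 1 survives at r2c2, so r2c2=1.
Step 7. [r1c3∈{4}] nothing but 4 survives at r1c3 ⇒ r1c3=4.
Step 8. [r1c1∈{3}] nothing but 3 survives at r1c1 ⇒ r1c1=3.
Step 9. [r2c3∈{2}] only 2 remains possible at r2c3. So r2c3=2.
Step 10. [r4c4∈{4}] nothing but 4 survives at r4c4. So r4c4=4.

Answer: 3 2 4 1 / 4 1 2 3 / 1 4 3 2 / 2 3 1 4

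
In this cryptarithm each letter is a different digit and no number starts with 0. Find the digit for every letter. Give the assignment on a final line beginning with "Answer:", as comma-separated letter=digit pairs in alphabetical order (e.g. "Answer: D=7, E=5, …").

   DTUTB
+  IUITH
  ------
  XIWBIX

Step 1. [col 1: B + H ≡ X (mod 10)] column 1 (B + H ≡ X (mod 10), carry-in 0) doesn't pin H yet; pick H=6 and continue, so H=6.
Step 2. [col 1: B + H ≡ X (mod 10)] B=5 is one option consistent with column 1 (B + H ≡ X (mod 10), carry-in 0) — take it, so B=5.
Step 3. [col 1: B + H ≡ X (mod 10)] in column 1 we have B+H≡X with carry-in 0; given B=5, H=6 and digits 5,6 already taken and all letters distinct, that pins X to 1 ⇒ X=1.
Step 4. [col 2: T + T ≡ I (mod 10)] I=7 is one option consistent with column 2 (T + T ≡ I (mod 10), carry-in 1) — take it ⇒ I=7.
Step 5. [col 2: T + T ≡ I (mod 10)] no forcing yet in column 2 (carry-in 1); T=3 is free and consistent — try it. So T=3.
Step 6. [col 3: U + I ≡ B (mod 10)] from column 3 (I=7, B=5, carry-in 0, digits 1,3,5,6,7 already taken and all letters distinct): U must equal 8 ⇒ U=8.
Step 7. [col 4: T + U ≡ W (mod 10)] in column 4 we have T+U≡W with carry-in 1; given T=3, U=8 and digits 1,3,5,6,7,8 already taken and all letters distinct, that pins W to 2. So W=2.
Step 8. [col 5: D + I ≡ I (mod 10)] column 5: given I=7, carry-in 1, and digits 1,2,3,5,6,7,8 already taken and all letters distinct, D+I≡I (mod 10) forces D=9, so D=9.

Answer: B=5, D=9, H=6, I=7, T=3, U=8, W=2, X=1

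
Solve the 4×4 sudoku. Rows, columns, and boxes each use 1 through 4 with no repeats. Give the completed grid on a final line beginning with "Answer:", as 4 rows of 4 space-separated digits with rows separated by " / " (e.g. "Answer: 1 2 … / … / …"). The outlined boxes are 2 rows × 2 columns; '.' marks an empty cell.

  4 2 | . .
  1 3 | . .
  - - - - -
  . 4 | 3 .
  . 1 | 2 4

Step 1. [r1c4∈{1,3}] row 1 places 3 nowhere but r1c4. So r1c4=3.
Step 2. [r3c4∈{1}] r3c4 is down to just 1, so r3c4=1.
Step 3. [r2c3∈{4}] nothing but 4 survives at r2c3, so r2c3=4.
Step 4. [r4c1∈{3}] r4c1's peers cover all but 3 ⇒ r4c1=3.
Step 5. [r2c4∈{2}] r2c4's peers cover all but 2, so r2c4=2.
Step 6. [r1c3∈{1}] r1c3 is down to just 1, so r1c3=1.
Step 7. [r3c1∈{2}] r3c1 is down to just 2. So r3c1=2.

Answer: 4 2 1 3 / 1 3 4 2 / 2 4 3 1 / 3 1 2 4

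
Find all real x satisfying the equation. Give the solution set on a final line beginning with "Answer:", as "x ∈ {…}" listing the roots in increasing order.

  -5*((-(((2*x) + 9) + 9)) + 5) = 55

Step 1. [-5*((-(((2*x) + 9) + 9)) + 5) = 55] leading coefficient -5: divide by -5 ⇒ div: (-(((2*x) + 9) + 9)) + 5 = -11.
Step 2. [(-(((2*x) + 9) + 9)) + 5 = -11] subtract 5: x sits inside (… + 5), so sub: -(((2*x) + 9) + 9) = -16.
Step 3. [-(((2*x) + 9) + 9) = -16] flip signs both sides. So neg: ((2*x) + 9) + 9 = 16.
Step 4. [((2*x) + 9) + 9 = 16] peel the +9: subtract 9 from each side, so sub: (2*x) + 9 = 7.
Step 5. [(2*x) + 9 = 7] 9 comes off first (subtract 9). So sub: 2*x = -2.
Step 6. [2*x = -2] LHS = 2·(…); ÷2 both sides. So div: x = -1.

Answer: x ∈ {-1}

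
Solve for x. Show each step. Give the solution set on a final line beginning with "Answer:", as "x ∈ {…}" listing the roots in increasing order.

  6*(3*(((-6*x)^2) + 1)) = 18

Step 1. [6*(3*(((-6*x)^2) + 1)) = 18] 6 out front; divide by 6, so div: 3*(((-6*x)^2) + 1) = 3.
Step 2. [3*(((-6*x)^2) + 1) = 3] LHS = 3·(…); ÷3 both sides ⇒ div: ((-6*x)^2) + 1 = 1.
Step 3. [((-6*x)^2) + 1 = 1] subtract 1: x sits inside (… + 1) ⇒ sub: (-6*x)^2 = 0.
Step 4. [(-6*x)^2 = 0] √ both sides: 0 ≥ 0 gives two branches, so sqrt: -6*x = 0.
Step 5. [-6*x = 0] divide by the outer -6 ⇒ div: x = 0.

Answer: x ∈ {0}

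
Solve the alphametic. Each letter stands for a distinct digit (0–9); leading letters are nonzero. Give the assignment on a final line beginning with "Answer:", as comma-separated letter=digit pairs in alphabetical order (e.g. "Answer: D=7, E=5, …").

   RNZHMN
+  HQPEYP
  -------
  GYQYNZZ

Step 1. [col 1: N + P ≡ Z (mod 10)] Z=6 is one option consistent with column 1 (N + P ≡ Z (mod 10), carry-in 0) — take it ⇒ Z=6.
Step 2. [col 1: N + P ≡ Z (mod 10)] no forcing yet in column 1 (carry-in 0); P=7 is free and consistent — try it ⇒ P=7.
Step 3. [G] G is the leading digit of a 7-digit sum of two 6-digit numbers; the final carry is exactly 1. So G=1.
Step 4. [col 1: N + P ≡ Z (mod 10)] column 1 reads N+P+carry(0)=Z with P=7, Z=6; with digits 1,6,7 already taken and all letters distinct, the only value for N is 9 ⇒ N=9.
Step 5. [col 2: M + Y ≡ Z (mod 10)] column 2 (M + Y ≡ Z (mod 10), carry-in 1) doesn't pin M yet; pick M=2 and continue, so M=2.
Step 6. [col 2: M + Y ≡ Z (mod 10)] in column 2 we have M+Y≡Z with carry-in 1; given M=2, Z=6 and digits 1,2,6,7,9 already taken and all letters distinct, that pins Y to 3 ⇒ Y=3.
Step 7. [col 3: H + E ≡ N (mod 10)] H=4 is one option consistent with column 3 (H + E ≡ N (mod 10), carry-in 0) — take it, so H=4.
Step 8. [col 3: H + E ≡ N (mod 10)] in column 3 we have H+E≡N with carry-in 0; given H=4, N=9 and digits 1,2,3,4,6,7,9 already taken and all letters distinct, that pins E to 5, so E=5.
Step 9. [col 5: N + Q ≡ Q (mod 10)] several values work for Q in column 5 (N + Q ≡ Q (mod 10), carry-in 1); try Q=0 ⇒ Q=0.
Step 10. [col 6: R + H ≡ Y (mod 10)] in column 6 we have R+H≡Y with carry-in 1; given H=4, Y=3 and digits 0,1,2,3,4,5,6,7,9 already taken and all letters distinct, that pins R to 8 ⇒ R=8.

Answer: E=5, G=1, H=4, M=2, N=9, P=7, Q=0, R=8, Y=3, Z=6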